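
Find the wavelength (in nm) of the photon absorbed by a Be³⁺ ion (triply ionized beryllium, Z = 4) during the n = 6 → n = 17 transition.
234.21 nm

First, find the transition energy using E_n = -13.6057 Z² / n² eV:
E_6 = -13.6057 × 4² / 6² = -6.046978 eV
E_17 = -13.6057 × 4² / 17² = -0.753257 eV

Photon energy: |ΔE| = |E_17 - E_6| = 5.293721 eV

Convert to wavelength using E = hc/λ with hc = 1239.84 eV·nm:
λ = hc/E = 1239.84 eV·nm / 5.293721 eV
λ = 234.21 nm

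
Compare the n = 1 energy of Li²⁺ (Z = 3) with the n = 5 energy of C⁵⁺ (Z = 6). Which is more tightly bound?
Li²⁺ at n = 1 (E = -122.45130 eV)

Using E_n = -13.6057 Z² / n² eV:

Li²⁺ (Z = 3) at n = 1:
E = -13.6057 × 3² / 1² = -13.6057 × 9 / 1 = -122.45130000 eV

C⁵⁺ (Z = 6) at n = 5:
E = -13.6057 × 6² / 5² = -13.6057 × 36 / 25 = -19.59220800 eV

Since -122.45130000 eV < -19.59220800 eV,
Li²⁺ at n = 1 is more tightly bound (requires more energy to ionize).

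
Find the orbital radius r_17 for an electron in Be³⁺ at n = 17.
3.8233 nm (or 38.2331 Å)

The Bohr radius formula is:
r_n = n² a₀ / Z

where a₀ = 0.0529177 nm is the Bohr radius.

For Be³⁺ (Z = 4) at n = 17:
r_17 = 17² × 0.0529177 nm / 4
r_17 = 289 × 0.0529177 nm / 4
r_17 = 15.29322 nm / 4
r_17 = 3.8233 nm

The electron orbits at approximately 3.8233 nm from the nucleus.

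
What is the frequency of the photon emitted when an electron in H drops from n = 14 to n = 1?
3.273e+15 Hz

First, find the transition energy:
E_14 = -13.6057 / 14² = -0.06942 eV
E_1 = -13.6057 / 1² = -13.60570 eV
|ΔE| = |E_1 - E_14| = 13.53628 eV

Convert to Joules: E = 13.53628 eV × (1.602177 × 10⁻¹⁹ J/eV) = 2.16875e-18 J

Using E = hf:
f = E/h = 2.16875e-18 J / (6.62607 × 10⁻³⁴ J·s)
f = 3.273e+15 Hz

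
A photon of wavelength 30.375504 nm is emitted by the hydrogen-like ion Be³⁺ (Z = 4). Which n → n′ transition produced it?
n = 4 → n = 2

First, find the photon energy from the wavelength (hc = 1239.84 eV·nm):
E = hc/λ = 1239.84 eV·nm / 30.375504 nm = 40.817101 eV

The energy levels of Be³⁺ satisfy E_n = -13.6057 × 4² / n² eV, so an emission n_i → n_f releases
ΔE = 13.6057 × 4² × (1/n_f² − 1/n_i²) eV.

Setting ΔE equal to the photon energy:
1/n_f² − 1/n_i² = 40.817101 / (13.6057 × 4²) = 0.18750000

Since 1/n_i² must be positive, we need 1/n_f² > 0.18750000, i.e. n_f ≤ 2. For each allowed n_f, solve n_i = (1/n_f² − 0.18750000)^(−1/2) and check whether it is a whole number:
  n_f = 1: 1/n_i² = 1.00000000 − 0.18750000 = 0.81250000 → n_i = 1.109  (not an integer) ✗
  n_f = 2: 1/n_i² = 0.25000000 − 0.18750000 = 0.06250000 → n_i = 4.000  → integer, n_i = 4 ✓

Only n_f = 2 gives an integer upper level, n_i = 4.

The transition is from n = 4 to n = 2 (emission).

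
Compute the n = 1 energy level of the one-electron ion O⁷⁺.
-870.7648 eV

For hydrogen-like ions, the energy levels scale with Z²:
E_n = -13.6057 Z² / n² eV

For O⁷⁺ (Z = 8) at n = 1:
E_1 = -13.6057 × 8² / 1²
E_1 = -13.6057 × 64 / 1
E_1 = -870.7648 / 1
E_1 = -870.7648 eV

The energy is 64 times more negative than hydrogen at the same n due to the stronger nuclear charge.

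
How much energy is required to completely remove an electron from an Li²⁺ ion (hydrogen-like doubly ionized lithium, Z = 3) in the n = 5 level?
4.898 eV

The ionization energy is the energy needed to remove the electron completely (n → ∞).

For a hydrogen-like ion with Z = 3, E_n = -13.6057 Z² / n² eV.

At n = 5: E_5 = -13.6057 × 3² / 5² = -4.898052 eV
At n = ∞: E_∞ = 0 eV

Ionization energy = E_∞ - E_5 = 0 - (-4.898052) = 4.898052 eV
Ionization energy ≈ 4.898 eV

This is also called the binding energy of the electron in state n = 5.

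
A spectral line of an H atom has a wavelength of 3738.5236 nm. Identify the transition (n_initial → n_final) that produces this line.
n = 8 → n = 5

First, find the photon energy from the wavelength (hc = 1239.84 eV·nm):
E = hc/λ = 1239.84 eV·nm / 3738.5236 nm = 0.33163894 eV

The energy levels of hydrogen satisfy E_n = -13.6057 / n² eV, so an emission n_i → n_f releases
ΔE = 13.6057 × (1/n_f² − 1/n_i²) eV.

Setting ΔE equal to the photon energy:
1/n_f² − 1/n_i² = 0.33163894 / 13.6057 = 0.024375000

Since 1/n_i² must be positive, we need 1/n_f² > 0.024375000, i.e. n_f ≤ 6. For each allowed n_f, solve n_i = (1/n_f² − 0.024375000)^(−1/2) and check whether it is a whole number:
  n_f = 1: 1/n_i² = 1.000000000 − 0.024375000 = 0.975625000 → n_i = 1.012  (not an integer) ✗
  n_f = 2: 1/n_i² = 0.250000000 − 0.024375000 = 0.225625000 → n_i = 2.105  (not an integer) ✗
  n_f = 3: 1/n_i² = 0.111111111 − 0.024375000 = 0.086736111 → n_i = 3.395  (not an integer) ✗
  n_f = 4: 1/n_i² = 0.062500000 − 0.024375000 = 0.038125000 → n_i = 5.121  (not an integer) ✗
  n_f = 5: 1/n_i² = 0.040000000 − 0.024375000 = 0.015625000 → n_i = 8.000  → integer, n_i = 8 ✓
  n_f = 6: 1/n_i² = 0.027777778 − 0.024375000 = 0.003402778 → n_i = 17.143  (not an integer) ✗

Only n_f = 5 gives an integer upper level, n_i = 8.

The transition is from n = 8 to n = 5 (emission).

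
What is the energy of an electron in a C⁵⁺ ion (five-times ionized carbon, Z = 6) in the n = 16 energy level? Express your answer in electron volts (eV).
-1.913 eV

The energy levels of a hydrogen-like atom are given by:
E_n = -13.6057 Z² / n² eV  (with Z = 6 for C⁵⁺)

For n = 16:
E_16 = -13.6057 × 6² / 16²
E_16 = -13.6057 × 36 / 256
E_16 = -1.913 eV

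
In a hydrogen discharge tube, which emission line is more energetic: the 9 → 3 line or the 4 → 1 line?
4 → 1

Calculate the energy for each transition:

Transition 9 → 3:
ΔE₁ = |E_3 - E_9| = |-13.6057/3² - (-13.6057/9²)|
ΔE₁ = |-1.5117444444 - (-0.1679716049)| = 1.3437728 eV

Transition 4 → 1:
ΔE₂ = |E_1 - E_4| = |-13.6057/1² - (-13.6057/4²)|
ΔE₂ = |-13.6057000000 - (-0.8503562500)| = 12.7553438 eV

Since 12.7553438 eV > 1.3437728 eV, the transition 4 → 1 emits the more energetic photon.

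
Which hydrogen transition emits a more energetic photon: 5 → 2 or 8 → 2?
8 → 2

Calculate the energy for each transition:

Transition 5 → 2:
ΔE₁ = |E_2 - E_5| = |-13.6057/2² - (-13.6057/5²)|
ΔE₁ = |-3.40142500000 - (-0.54422800000)| = 2.85719700 eV

Transition 8 → 2:
ΔE₂ = |E_2 - E_8| = |-13.6057/2² - (-13.6057/8²)|
ΔE₂ = |-3.40142500000 - (-0.21258906250)| = 3.18883594 eV

Since 3.18883594 eV > 2.85719700 eV, the transition 8 → 2 emits the more energetic photon.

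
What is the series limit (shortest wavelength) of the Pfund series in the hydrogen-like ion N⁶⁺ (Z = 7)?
46.493119 nm

The series limit corresponds to the transition from n = ∞ to n = 5.
This is the highest energy (shortest wavelength) transition in the Pfund series.

E_∞ = 0 eV
E_5 = -13.6057 × 7² / 5² = -26.66717200 eV

Energy at series limit:
ΔE = E_∞ - E_5 = 0 - (-26.66717200) = 26.66717200 eV
λ = hc/E = 1239.84 eV·nm / 26.66717200 eV = 46.493119 nm

This energy equals the ionization energy from the n = 5 state of N⁶⁺.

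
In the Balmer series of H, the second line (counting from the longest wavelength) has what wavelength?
486.008 nm

The lines of a series are numbered from the longest wavelength (smallest ΔE) outward; the second line is the transition from n = n_f + 2 to n_f.
The Balmer series has all transitions ending at n_f = 2.

For H, the second line (β-line) is the jump from n = 4 to n = 2:
E_4 = -13.6057 / 4² = -0.8503563 eV
E_2 = -13.6057 / 2² = -3.4014250 eV
ΔE = E_4 - E_2 = 2.5510687 eV

λ = hc/E = 1239.84 eV·nm / 2.5510687 eV
λ = 486.008 nm

This is the β-line of the Balmer series in H.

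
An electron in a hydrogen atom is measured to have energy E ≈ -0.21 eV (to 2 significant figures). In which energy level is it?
n = 8

The exact energy levels follow E_n = -13.6057 eV / n².

The measured value (-0.21 eV) is reported to only 2 significant figures, so we must test candidate n values and see which one matches to that precision.

Candidate energies:
  n = 6:  E = -13.6057/6² = -0.37794 eV
  n = 7:  E = -13.6057/7² = -0.27767 eV
  n = 8:  E = -13.6057/8² = -0.21259 eV  ← matches
  n = 9:  E = -13.6057/9² = -0.16797 eV
  n = 10:  E = -13.6057/10² = -0.13606 eV

Checking against the measurement of -0.21 eV (2 sig figs), only n = 8 agrees:
E_8 = -0.21259 eV, which rounds to -0.21 eV ✓

Therefore n = 8.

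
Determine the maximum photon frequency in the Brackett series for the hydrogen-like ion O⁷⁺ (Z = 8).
1.3159e+16 Hz

The series limit corresponds to the transition from n = ∞ to n = 4.
This is the highest energy (shortest wavelength) transition in the Brackett series.

E_∞ = 0 eV
E_4 = -13.6057 × 8² / 4² = -54.422800 eV

Energy at series limit:
ΔE = E_∞ - E_4 = 0 - (-54.422800) = 54.422800 eV
E = 54.422800 eV × (1.602177 × 10⁻¹⁹ J/eV) = 8.719496e-18 J
f = E/h = 8.719496e-18 J / (6.62607 × 10⁻³⁴ J·s) = 1.3159e+16 Hz

This energy equals the ionization energy from the n = 4 state of O⁷⁺.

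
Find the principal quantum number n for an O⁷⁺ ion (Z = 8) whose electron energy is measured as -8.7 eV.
n = 10

The exact energy levels follow E_n = -13.6057 Z² / n² eV with Z = 8.

The measured value (-8.7 eV) is reported to only 2 significant figures, so we must test candidate n values and see which one matches to that precision.

Candidate energies:
  n = 8:  E = -13.6057 × 8² / 8² = -13.60570 eV
  n = 9:  E = -13.6057 × 8² / 9² = -10.75018 eV
  n = 10:  E = -13.6057 × 8² / 10² = -8.70765 eV  ← matches
  n = 11:  E = -13.6057 × 8² / 11² = -7.19640 eV
  n = 12:  E = -13.6057 × 8² / 12² = -6.04698 eV

Checking against the measurement of -8.7 eV (2 sig figs), only n = 10 agrees:
E_10 = -8.70765 eV, which rounds to -8.7 eV ✓

Therefore n = 10.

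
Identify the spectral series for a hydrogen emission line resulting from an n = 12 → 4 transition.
Brackett series

The spectral series in hydrogen are named based on the final (lower) energy level:
- Lyman series: n_final = 1 (ultraviolet)
- Balmer series: n_final = 2 (visible/near-UV)
- Paschen series: n_final = 3 (infrared)
- Brackett series: n_final = 4 (infrared)
- Pfund series: n_final = 5 (far infrared)

Since this transition ends at n = 4, it belongs to the Brackett series.

For reference, this 12 → 4 line has photon energy
ΔE = 13.6057 eV × (1/4² - 1/12²) = 0.75587222222 eV,
corresponding to wavelength λ = hc/ΔE = 1239.84 eV·nm / 0.75587222222 eV = 1640.27724 nm in the infrared region.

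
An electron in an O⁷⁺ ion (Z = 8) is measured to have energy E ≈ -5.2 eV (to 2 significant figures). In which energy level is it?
n = 13

The exact energy levels follow E_n = -13.6057 Z² / n² eV with Z = 8.

The measured value (-5.2 eV) is reported to only 2 significant figures, so we must test candidate n values and see which one matches to that precision.

Candidate energies:
  n = 11:  E = -13.6057 × 8² / 11² = -7.19640 eV
  n = 12:  E = -13.6057 × 8² / 12² = -6.04698 eV
  n = 13:  E = -13.6057 × 8² / 13² = -5.15245 eV  ← matches
  n = 14:  E = -13.6057 × 8² / 14² = -4.44268 eV
  n = 15:  E = -13.6057 × 8² / 15² = -3.87007 eV

Checking against the measurement of -5.2 eV (2 sig figs), only n = 13 agrees:
E_13 = -5.15245 eV, which rounds to -5.2 eV ✓

Therefore n = 13.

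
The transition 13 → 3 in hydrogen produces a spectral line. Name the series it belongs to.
Paschen series

The spectral series in hydrogen are named based on the final (lower) energy level:
- Lyman series: n_final = 1 (ultraviolet)
- Balmer series: n_final = 2 (visible/near-UV)
- Paschen series: n_final = 3 (infrared)
- Brackett series: n_final = 4 (infrared)
- Pfund series: n_final = 5 (far infrared)

Since this transition ends at n = 3, it belongs to the Paschen series.

For reference, this 13 → 3 line has photon energy
ΔE = 13.6057 eV × (1/3² - 1/13²) = 1.431237 eV,
corresponding to wavelength λ = hc/ΔE = 1239.84 eV·nm / 1.431237 eV = 866.27 nm in the infrared region.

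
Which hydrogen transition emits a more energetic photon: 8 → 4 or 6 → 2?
6 → 2

Calculate the energy for each transition:

Transition 8 → 4:
ΔE₁ = |E_4 - E_8| = |-13.6057/4² - (-13.6057/8²)|
ΔE₁ = |-0.85035625 - (-0.21258906)| = 0.63777 eV

Transition 6 → 2:
ΔE₂ = |E_2 - E_6| = |-13.6057/2² - (-13.6057/6²)|
ΔE₂ = |-3.40142500 - (-0.37793611)| = 3.02349 eV

Since 3.02349 eV > 0.63777 eV, the transition 6 → 2 emits the more energetic photon.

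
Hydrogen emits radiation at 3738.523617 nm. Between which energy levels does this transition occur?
n = 8 → n = 5

First, find the photon energy from the wavelength (hc = 1239.84 eV·nm):
E = hc/λ = 1239.84 eV·nm / 3738.523617 nm = 0.33163894 eV

The energy levels of hydrogen satisfy E_n = -13.6057 / n² eV, so an emission n_i → n_f releases
ΔE = 13.6057 × (1/n_f² − 1/n_i²) eV.

Setting ΔE equal to the photon energy:
1/n_f² − 1/n_i² = 0.33163894 / 13.6057 = 0.024375000

Since 1/n_i² must be positive, we need 1/n_f² > 0.024375000, i.e. n_f ≤ 6. For each allowed n_f, solve n_i = (1/n_f² − 0.024375000)^(−1/2) and check whether it is a whole number:
  n_f = 1: 1/n_i² = 1.000000000 − 0.024375000 = 0.975625000 → n_i = 1.012  (not an integer) ✗
  n_f = 2: 1/n_i² = 0.250000000 − 0.024375000 = 0.225625000 → n_i = 2.105  (not an integer) ✗
  n_f = 3: 1/n_i² = 0.111111111 − 0.024375000 = 0.086736111 → n_i = 3.395  (not an integer) ✗
  n_f = 4: 1/n_i² = 0.062500000 − 0.024375000 = 0.038125000 → n_i = 5.121  (not an integer) ✗
  n_f = 5: 1/n_i² = 0.040000000 − 0.024375000 = 0.015625000 → n_i = 8.000  → integer, n_i = 8 ✓
  n_f = 6: 1/n_i² = 0.027777778 − 0.024375000 = 0.003402778 → n_i = 17.143  (not an integer) ✗

Only n_f = 5 gives an integer upper level, n_i = 8.

The transition is from n = 8 to n = 5 (emission).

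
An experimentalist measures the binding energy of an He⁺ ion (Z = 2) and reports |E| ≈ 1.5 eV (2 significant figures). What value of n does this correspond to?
n = 6

The exact energy levels follow E_n = -13.6057 Z² / n² eV with Z = 2.

The measured value (-1.5 eV) is reported to only 2 significant figures, so we must test candidate n values and see which one matches to that precision.

Candidate energies:
  n = 4:  E = -13.6057 × 2² / 4² = -3.40143 eV
  n = 5:  E = -13.6057 × 2² / 5² = -2.17691 eV
  n = 6:  E = -13.6057 × 2² / 6² = -1.51174 eV  ← matches
  n = 7:  E = -13.6057 × 2² / 7² = -1.11067 eV
  n = 8:  E = -13.6057 × 2² / 8² = -0.85036 eV

Checking against the measurement of -1.5 eV (2 sig figs), only n = 6 agrees:
E_6 = -1.51174 eV, which rounds to -1.5 eV ✓

Therefore n = 6.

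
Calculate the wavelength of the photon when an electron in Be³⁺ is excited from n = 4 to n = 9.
113.5577 nm

First, find the transition energy using E_n = -13.6057 Z² / n² eV:
E_4 = -13.6057 × 4² / 4² = -13.6057000 eV
E_9 = -13.6057 × 4² / 9² = -2.6875457 eV

Photon energy: |ΔE| = |E_9 - E_4| = 10.9181543 eV

Convert to wavelength using E = hc/λ with hc = 1239.84 eV·nm:
λ = hc/E = 1239.84 eV·nm / 10.9181543 eV
λ = 113.5577 nm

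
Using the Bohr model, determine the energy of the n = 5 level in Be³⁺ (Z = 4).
-8.7076 eV

For hydrogen-like ions, the energy levels scale with Z²:
E_n = -13.6057 Z² / n² eV

For Be³⁺ (Z = 4) at n = 5:
E_5 = -13.6057 × 4² / 5²
E_5 = -13.6057 × 16 / 25
E_5 = -217.6912 / 25
E_5 = -8.7076 eV

The energy is 16 times more negative than hydrogen at the same n due to the stronger nuclear charge.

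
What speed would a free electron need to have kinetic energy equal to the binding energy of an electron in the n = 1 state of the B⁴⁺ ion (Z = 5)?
1.09e+07 m/s (or 3.649% of c)

The binding energy at n = 1 for B⁴⁺ is:
E_1 = -13.6057 × 5²/1² = -340.14250 eV
|E_1| = 340.14250 eV

Convert to Joules:
KE = 340.14250 eV × (1.602177 × 10⁻¹⁹ J/eV) = 5.4497e-17 J

Using KE = ½mv²:
v = √(2·KE/m_e)
v = √(2 × 5.4497e-17 J / 9.10938 × 10⁻³¹ kg)
v = 1.09e+07 m/s

This is approximately 3.649% the speed of light.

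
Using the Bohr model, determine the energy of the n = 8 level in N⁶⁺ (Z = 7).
-10.41686 eV

For hydrogen-like ions, the energy levels scale with Z²:
E_n = -13.6057 Z² / n² eV

For N⁶⁺ (Z = 7) at n = 8:
E_8 = -13.6057 × 7² / 8²
E_8 = -13.6057 × 49 / 64
E_8 = -666.6793 / 64
E_8 = -10.41686 eV

The energy is 49 times more negative than hydrogen at the same n due to the stronger nuclear charge.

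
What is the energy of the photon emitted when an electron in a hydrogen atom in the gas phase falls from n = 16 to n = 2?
3.35 eV

The energy levels are E_n = -13.6057 eV / n².

Energy at n = 16: E_16 = -13.6057 / 16² = -0.05315 eV
Energy at n = 2: E_2 = -13.6057 / 2² = -3.40143 eV

For emission (electron falling to lower state), the photon energy is:
E_photon = E_16 - E_2 = |-0.05315 - (-3.40143)|
E_photon = 3.35 eV

This energy is carried away by the emitted photon.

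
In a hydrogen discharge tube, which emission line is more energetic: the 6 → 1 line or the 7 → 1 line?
7 → 1

Calculate the energy for each transition:

Transition 6 → 1:
ΔE₁ = |E_1 - E_6| = |-13.6057/1² - (-13.6057/6²)|
ΔE₁ = |-13.605700000000 - (-0.377936111111)| = 13.227763889 eV

Transition 7 → 1:
ΔE₂ = |E_1 - E_7| = |-13.6057/1² - (-13.6057/7²)|
ΔE₂ = |-13.605700000000 - (-0.277667346939)| = 13.328032653 eV

Since 13.328032653 eV > 13.227763889 eV, the transition 7 → 1 emits the more energetic photon.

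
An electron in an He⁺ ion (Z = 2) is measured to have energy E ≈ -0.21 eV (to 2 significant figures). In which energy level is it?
n = 16

The exact energy levels follow E_n = -13.6057 Z² / n² eV with Z = 2.

The measured value (-0.21 eV) is reported to only 2 significant figures, so we must test candidate n values and see which one matches to that precision.

Candidate energies:
  n = 14:  E = -13.6057 × 2² / 14² = -0.27767 eV
  n = 15:  E = -13.6057 × 2² / 15² = -0.24188 eV
  n = 16:  E = -13.6057 × 2² / 16² = -0.21259 eV  ← matches
  n = 17:  E = -13.6057 × 2² / 17² = -0.18831 eV
  n = 18:  E = -13.6057 × 2² / 18² = -0.16797 eV

Checking against the measurement of -0.21 eV (2 sig figs), only n = 16 agrees:
E_16 = -0.21259 eV, which rounds to -0.21 eV ✓

Therefore n = 16.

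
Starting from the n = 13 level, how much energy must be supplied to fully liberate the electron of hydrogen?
0.080507 eV

The ionization energy is the energy needed to remove the electron completely (n → ∞).

For hydrogen, E_n = -13.6057 eV / n².

At n = 13: E_13 = -13.6057 / 13² = -0.080507101 eV
At n = ∞: E_∞ = 0 eV

Ionization energy = E_∞ - E_13 = 0 - (-0.080507101) = 0.080507101 eV
Ionization energy ≈ 0.080507 eV

This is also called the binding energy of the electron in state n = 13.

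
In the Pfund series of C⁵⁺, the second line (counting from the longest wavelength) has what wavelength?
129.20136 nm

The lines of a series are numbered from the longest wavelength (smallest ΔE) outward; the second line is the transition from n = n_f + 2 to n_f.
The Pfund series has all transitions ending at n_f = 5.

For C⁵⁺ (Z = 6), the second line (β-line) is the jump from n = 7 to n = 5:
E_7 = -13.6057 × 6² / 7² = -9.996024490 eV
E_5 = -13.6057 × 6² / 5² = -19.592208000 eV
ΔE = E_7 - E_5 = 9.596183510 eV

λ = hc/E = 1239.84 eV·nm / 9.596183510 eV
λ = 129.20136 nm

This is the β-line of the Pfund series in C⁵⁺.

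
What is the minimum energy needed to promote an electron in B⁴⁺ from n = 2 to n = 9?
80.84 eV

The energy levels of a hydrogen-like atom are E_n = -13.6057 Z² eV / n².

Energy at n = 2: E_2 = -13.6057 × 5² / 2² = -85.03563 eV
Energy at n = 9: E_9 = -13.6057 × 5² / 9² = -4.19929 eV

The excitation energy is the difference:
ΔE = E_9 - E_2
ΔE = -4.19929 - (-85.03563)
ΔE = 80.84 eV

Since this is positive, energy must be absorbed (photon absorption).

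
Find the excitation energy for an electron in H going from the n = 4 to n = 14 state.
0.78094 eV

The energy levels of a hydrogen-like atom are E_n = -13.6057 eV / n².

Energy at n = 4: E_4 = -13.6057 / 4² = -0.85035625 eV
Energy at n = 14: E_14 = -13.6057 / 14² = -0.06941684 eV

The excitation energy is the difference:
ΔE = E_14 - E_4
ΔE = -0.06941684 - (-0.85035625)
ΔE = 0.78094 eV

Since this is positive, energy must be absorbed (photon absorption).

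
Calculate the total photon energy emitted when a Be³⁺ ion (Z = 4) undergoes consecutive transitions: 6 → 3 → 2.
48.375822 eV

The energy levels of Be³⁺ are E_n = -13.6057 × 4² / n² eV.

First transition (6 → 3):
ΔE₁ = |E_3 - E_6|
ΔE₁ = |-24.187911111111 - (-6.046977777778)| = 18.140933333 eV

Second transition (3 → 2):
ΔE₂ = |E_2 - E_3|
ΔE₂ = |-54.422800000000 - (-24.187911111111)| = 30.234888889 eV

Total energy released:
E_total = ΔE₁ + ΔE₂ = 18.140933333 + 30.234888889 = 48.375822 eV

Note: This equals the direct transition 6 → 2: 48.375822 eV ✓
Energy is conserved regardless of the path taken.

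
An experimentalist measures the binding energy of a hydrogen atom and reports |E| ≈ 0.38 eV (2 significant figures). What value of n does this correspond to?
n = 6

The exact energy levels follow E_n = -13.6057 eV / n².

The measured value (-0.38 eV) is reported to only 2 significant figures, so we must test candidate n values and see which one matches to that precision.

Candidate energies:
  n = 4:  E = -13.6057/4² = -0.85036 eV
  n = 5:  E = -13.6057/5² = -0.54423 eV
  n = 6:  E = -13.6057/6² = -0.37794 eV  ← matches
  n = 7:  E = -13.6057/7² = -0.27767 eV
  n = 8:  E = -13.6057/8² = -0.21259 eV

Checking against the measurement of -0.38 eV (2 sig figs), only n = 6 agrees:
E_6 = -0.37794 eV, which rounds to -0.38 eV ✓

Therefore n = 6.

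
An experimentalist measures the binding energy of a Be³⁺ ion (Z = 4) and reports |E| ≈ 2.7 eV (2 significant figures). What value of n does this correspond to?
n = 9

The exact energy levels follow E_n = -13.6057 Z² / n² eV with Z = 4.

The measured value (-2.7 eV) is reported to only 2 significant figures, so we must test candidate n values and see which one matches to that precision.

Candidate energies:
  n = 7:  E = -13.6057 × 4² / 7² = -4.44268 eV
  n = 8:  E = -13.6057 × 4² / 8² = -3.40143 eV
  n = 9:  E = -13.6057 × 4² / 9² = -2.68755 eV  ← matches
  n = 10:  E = -13.6057 × 4² / 10² = -2.17691 eV
  n = 11:  E = -13.6057 × 4² / 11² = -1.79910 eV

Checking against the measurement of -2.7 eV (2 sig figs), only n = 9 agrees:
E_9 = -2.68755 eV, which rounds to -2.7 eV ✓

Therefore n = 9.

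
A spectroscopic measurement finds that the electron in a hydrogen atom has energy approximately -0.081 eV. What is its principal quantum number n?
n = 13

The exact energy levels follow E_n = -13.6057 eV / n².

The measured value (-0.081 eV) is reported to only 2 significant figures, so we must test candidate n values and see which one matches to that precision.

Candidate energies:
  n = 11:  E = -13.6057/11² = -0.11244 eV
  n = 12:  E = -13.6057/12² = -0.09448 eV
  n = 13:  E = -13.6057/13² = -0.08051 eV  ← matches
  n = 14:  E = -13.6057/14² = -0.06942 eV
  n = 15:  E = -13.6057/15² = -0.06047 eV

Checking against the measurement of -0.081 eV (2 sig figs), only n = 13 agrees:
E_13 = -0.08051 eV, which rounds to -0.081 eV ✓

Therefore n = 13.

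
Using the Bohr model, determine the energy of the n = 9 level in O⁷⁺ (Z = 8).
-10.7502 eV

For hydrogen-like ions, the energy levels scale with Z²:
E_n = -13.6057 Z² / n² eV

For O⁷⁺ (Z = 8) at n = 9:
E_9 = -13.6057 × 8² / 9²
E_9 = -13.6057 × 64 / 81
E_9 = -870.7648 / 81
E_9 = -10.7502 eV

The energy is 64 times more negative than hydrogen at the same n due to the stronger nuclear charge.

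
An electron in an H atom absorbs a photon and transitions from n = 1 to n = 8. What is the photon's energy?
13.39 eV

The energy levels of a hydrogen-like atom are E_n = -13.6057 eV / n².

Energy at n = 1: E_1 = -13.6057 / 1² = -13.60570 eV
Energy at n = 8: E_8 = -13.6057 / 8² = -0.21259 eV

The excitation energy is the difference:
ΔE = E_8 - E_1
ΔE = -0.21259 - (-13.60570)
ΔE = 13.39 eV

Since this is positive, energy must be absorbed (photon absorption).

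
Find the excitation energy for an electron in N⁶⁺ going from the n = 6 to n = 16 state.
15.91465 eV

The energy levels of a hydrogen-like atom are E_n = -13.6057 Z² eV / n².

Energy at n = 6: E_6 = -13.6057 × 7² / 6² = -18.51886944 eV
Energy at n = 16: E_16 = -13.6057 × 7² / 16² = -2.60421602 eV

The excitation energy is the difference:
ΔE = E_16 - E_6
ΔE = -2.60421602 - (-18.51886944)
ΔE = 15.91465 eV

Since this is positive, energy must be absorbed (photon absorption).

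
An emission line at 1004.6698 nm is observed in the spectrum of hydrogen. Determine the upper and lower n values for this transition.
n = 7 → n = 3

First, find the photon energy from the wavelength (hc = 1239.84 eV·nm):
E = hc/λ = 1239.84 eV·nm / 1004.6698 nm = 1.2340771 eV

The energy levels of hydrogen satisfy E_n = -13.6057 / n² eV, so an emission n_i → n_f releases
ΔE = 13.6057 × (1/n_f² − 1/n_i²) eV.

Setting ΔE equal to the photon energy:
1/n_f² − 1/n_i² = 1.2340771 / 13.6057 = 0.090702948

Since 1/n_i² must be positive, we need 1/n_f² > 0.090702948, i.e. n_f ≤ 3. For each allowed n_f, solve n_i = (1/n_f² − 0.090702948)^(−1/2) and check whether it is a whole number:
  n_f = 1: 1/n_i² = 1.000000000 − 0.090702948 = 0.909297052 → n_i = 1.049  (not an integer) ✗
  n_f = 2: 1/n_i² = 0.250000000 − 0.090702948 = 0.159297052 → n_i = 2.506  (not an integer) ✗
  n_f = 3: 1/n_i² = 0.111111111 − 0.090702948 = 0.020408163 → n_i = 7.000  → integer, n_i = 7 ✓

Only n_f = 3 gives an integer upper level, n_i = 7.

The transition is from n = 7 to n = 3 (emission).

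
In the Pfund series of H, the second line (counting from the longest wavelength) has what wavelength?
4651.25 nm

The lines of a series are numbered from the longest wavelength (smallest ΔE) outward; the second line is the transition from n = n_f + 2 to n_f.
The Pfund series has all transitions ending at n_f = 5.

For H, the second line (β-line) is the jump from n = 7 to n = 5:
E_7 = -13.6057 / 7² = -0.27766735 eV
E_5 = -13.6057 / 5² = -0.54422800 eV
ΔE = E_7 - E_5 = 0.26656065 eV

λ = hc/E = 1239.84 eV·nm / 0.26656065 eV
λ = 4651.25 nm

This is the β-line of the Pfund series in H.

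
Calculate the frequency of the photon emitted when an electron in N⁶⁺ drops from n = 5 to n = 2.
3.39e+16 Hz

First, find the transition energy:
E_5 = -13.6057 × 7² / 5² = -26.6672 eV
E_2 = -13.6057 × 7² / 2² = -166.6698 eV
|ΔE| = |E_2 - E_5| = 140.0026 eV

Convert to Joules: E = 140.0026 eV × (1.602177 × 10⁻¹⁹ J/eV) = 2.2431e-17 J

Using E = hf:
f = E/h = 2.2431e-17 J / (6.62607 × 10⁻³⁴ J·s)
f = 3.39e+16 Hz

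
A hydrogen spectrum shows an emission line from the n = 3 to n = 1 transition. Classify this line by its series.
Lyman series

The spectral series in hydrogen are named based on the final (lower) energy level:
- Lyman series: n_final = 1 (ultraviolet)
- Balmer series: n_final = 2 (visible/near-UV)
- Paschen series: n_final = 3 (infrared)
- Brackett series: n_final = 4 (infrared)
- Pfund series: n_final = 5 (far infrared)

Since this transition ends at n = 1, it belongs to the Lyman series.

For reference, this 3 → 1 line has photon energy
ΔE = 13.6057 eV × (1/1² - 1/3²) = 12.0939556 eV,
corresponding to wavelength λ = hc/ΔE = 1239.84 eV·nm / 12.0939556 eV = 102.5173 nm in the ultraviolet region.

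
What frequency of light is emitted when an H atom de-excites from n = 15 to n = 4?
1.91e+14 Hz

First, find the transition energy:
E_15 = -13.6057 / 15² = -0.060470 eV
E_4 = -13.6057 / 4² = -0.850356 eV
|ΔE| = |E_4 - E_15| = 0.789886 eV

Convert to Joules: E = 0.789886 eV × (1.602177 × 10⁻¹⁹ J/eV) = 1.2655e-19 J

Using E = hf:
f = E/h = 1.2655e-19 J / (6.62607 × 10⁻³⁴ J·s)
f = 1.91e+14 Hz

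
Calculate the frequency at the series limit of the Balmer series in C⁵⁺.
2.9609e+16 Hz

The series limit corresponds to the transition from n = ∞ to n = 2.
This is the highest energy (shortest wavelength) transition in the Balmer series.

E_∞ = 0 eV
E_2 = -13.6057 × 6² / 2² = -122.45130 eV

Energy at series limit:
ΔE = E_∞ - E_2 = 0 - (-122.45130) = 122.45130 eV
E = 122.45130 eV × (1.602177 × 10⁻¹⁹ J/eV) = 1.961887e-17 J
f = E/h = 1.961887e-17 J / (6.62607 × 10⁻³⁴ J·s) = 2.9609e+16 Hz

This energy equals the ionization energy from the n = 2 state of C⁵⁺.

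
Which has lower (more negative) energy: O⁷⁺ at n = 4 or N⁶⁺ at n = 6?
O⁷⁺ at n = 4 (E = -54.4228 eV)

Using E_n = -13.6057 Z² / n² eV:

O⁷⁺ (Z = 8) at n = 4:
E = -13.6057 × 8² / 4² = -13.6057 × 64 / 16 = -54.4228000 eV

N⁶⁺ (Z = 7) at n = 6:
E = -13.6057 × 7² / 6² = -13.6057 × 49 / 36 = -18.5188694 eV

Since -54.4228000 eV < -18.5188694 eV,
O⁷⁺ at n = 4 is more tightly bound (requires more energy to ionize).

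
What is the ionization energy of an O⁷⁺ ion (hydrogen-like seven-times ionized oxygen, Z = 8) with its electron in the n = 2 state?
217.691 eV

The ionization energy is the energy needed to remove the electron completely (n → ∞).

For a hydrogen-like ion with Z = 8, E_n = -13.6057 Z² / n² eV.

At n = 2: E_2 = -13.6057 × 8² / 2² = -217.691200 eV
At n = ∞: E_∞ = 0 eV

Ionization energy = E_∞ - E_2 = 0 - (-217.691200) = 217.691200 eV
Ionization energy ≈ 217.691 eV

This is also called the binding energy of the electron in state n = 2.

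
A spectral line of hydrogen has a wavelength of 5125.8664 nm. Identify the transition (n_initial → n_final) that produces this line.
n = 10 → n = 6

First, find the photon energy from the wavelength (hc = 1239.84 eV·nm):
E = hc/λ = 1239.84 eV·nm / 5125.8664 nm = 0.24187911 eV

The energy levels of hydrogen satisfy E_n = -13.6057 / n² eV, so an emission n_i → n_f releases
ΔE = 13.6057 × (1/n_f² − 1/n_i²) eV.

Setting ΔE equal to the photon energy:
1/n_f² − 1/n_i² = 0.24187911 / 13.6057 = 0.017777778

Since 1/n_i² must be positive, we need 1/n_f² > 0.017777778, i.e. n_f ≤ 7. For each allowed n_f, solve n_i = (1/n_f² − 0.017777778)^(−1/2) and check whether it is a whole number:
  n_f = 1: 1/n_i² = 1.000000000 − 0.017777778 = 0.982222222 → n_i = 1.009  (not an integer) ✗
  n_f = 2: 1/n_i² = 0.250000000 − 0.017777778 = 0.232222222 → n_i = 2.075  (not an integer) ✗
  n_f = 3: 1/n_i² = 0.111111111 − 0.017777778 = 0.093333333 → n_i = 3.273  (not an integer) ✗
  n_f = 4: 1/n_i² = 0.062500000 − 0.017777778 = 0.044722222 → n_i = 4.729  (not an integer) ✗
  n_f = 5: 1/n_i² = 0.040000000 − 0.017777778 = 0.022222222 → n_i = 6.708  (not an integer) ✗
  n_f = 6: 1/n_i² = 0.027777778 − 0.017777778 = 0.010000000 → n_i = 10.000  → integer, n_i = 10 ✓
  n_f = 7: 1/n_i² = 0.020408163 − 0.017777778 = 0.002630385 → n_i = 19.498  (not an integer) ✗

Only n_f = 6 gives an integer upper level, n_i = 10.

The transition is from n = 10 to n = 6 (emission).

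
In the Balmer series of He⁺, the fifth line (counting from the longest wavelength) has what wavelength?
99.226648 nm

The lines of a series are numbered from the longest wavelength (smallest ΔE) outward; the fifth line is the transition from n = n_f + 5 to n_f.
The Balmer series has all transitions ending at n_f = 2.

For He⁺ (Z = 2), the fifth line (ε-line) is the jump from n = 7 to n = 2:
E_7 = -13.6057 × 2² / 7² = -1.11066939 eV
E_2 = -13.6057 × 2² / 2² = -13.60570000 eV
ΔE = E_7 - E_2 = 12.49503061 eV

λ = hc/E = 1239.84 eV·nm / 12.49503061 eV
λ = 99.226648 nm

This is the ε-line of the Balmer series in He⁺.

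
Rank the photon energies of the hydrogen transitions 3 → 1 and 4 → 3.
3 → 1

Calculate the energy for each transition:

Transition 3 → 1:
ΔE₁ = |E_1 - E_3| = |-13.6057/1² - (-13.6057/3²)|
ΔE₁ = |-13.6057000000 - (-1.5117444444)| = 12.0939556 eV

Transition 4 → 3:
ΔE₂ = |E_3 - E_4| = |-13.6057/3² - (-13.6057/4²)|
ΔE₂ = |-1.5117444444 - (-0.8503562500)| = 0.6613882 eV

Since 12.0939556 eV > 0.6613882 eV, the transition 3 → 1 emits the more energetic photon.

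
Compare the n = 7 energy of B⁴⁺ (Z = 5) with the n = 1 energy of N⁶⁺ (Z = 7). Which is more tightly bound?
N⁶⁺ at n = 1 (E = -666.679300 eV)

Using E_n = -13.6057 Z² / n² eV:

B⁴⁺ (Z = 5) at n = 7:
E = -13.6057 × 5² / 7² = -13.6057 × 25 / 49 = -6.941683673 eV

N⁶⁺ (Z = 7) at n = 1:
E = -13.6057 × 7² / 1² = -13.6057 × 49 / 1 = -666.679300000 eV

Since -666.679300000 eV < -6.941683673 eV,
N⁶⁺ at n = 1 is more tightly bound (requires more energy to ionize).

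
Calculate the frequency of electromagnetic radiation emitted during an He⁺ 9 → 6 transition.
2.03e+14 Hz

First, find the transition energy:
E_9 = -13.6057 × 2² / 9² = -0.67188642 eV
E_6 = -13.6057 × 2² / 6² = -1.51174444 eV
|ΔE| = |E_6 - E_9| = 0.83985802 eV

Convert to Joules: E = 0.83985802 eV × (1.602177 × 10⁻¹⁹ J/eV) = 1.3456e-19 J

Using E = hf:
f = E/h = 1.3456e-19 J / (6.62607 × 10⁻³⁴ J·s)
f = 2.03e+14 Hz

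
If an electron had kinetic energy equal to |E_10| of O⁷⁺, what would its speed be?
1.750e+06 m/s (or 0.58% of c)

The binding energy at n = 10 for O⁷⁺ is:
E_10 = -13.6057 × 8²/10² = -8.707648 eV
|E_10| = 8.707648 eV

Convert to Joules:
KE = 8.707648 eV × (1.602177 × 10⁻¹⁹ J/eV) = 1.39512e-18 J

Using KE = ½mv²:
v = √(2·KE/m_e)
v = √(2 × 1.39512e-18 J / 9.10938 × 10⁻³¹ kg)
v = 1.750e+06 m/s

This is approximately 0.58% the speed of light.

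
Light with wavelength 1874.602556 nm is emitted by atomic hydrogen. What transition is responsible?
n = 4 → n = 3

First, find the photon energy from the wavelength (hc = 1239.84 eV·nm):
E = hc/λ = 1239.84 eV·nm / 1874.602556 nm = 0.66138819 eV

The energy levels of hydrogen satisfy E_n = -13.6057 / n² eV, so an emission n_i → n_f releases
ΔE = 13.6057 × (1/n_f² − 1/n_i²) eV.

Setting ΔE equal to the photon energy:
1/n_f² − 1/n_i² = 0.66138819 / 13.6057 = 0.048611111

Since 1/n_i² must be positive, we need 1/n_f² > 0.048611111, i.e. n_f ≤ 4. For each allowed n_f, solve n_i = (1/n_f² − 0.048611111)^(−1/2) and check whether it is a whole number:
  n_f = 1: 1/n_i² = 1.000000000 − 0.048611111 = 0.951388889 → n_i = 1.025  (not an integer) ✗
  n_f = 2: 1/n_i² = 0.250000000 − 0.048611111 = 0.201388889 → n_i = 2.228  (not an integer) ✗
  n_f = 3: 1/n_i² = 0.111111111 − 0.048611111 = 0.062500000 → n_i = 4.000  → integer, n_i = 4 ✓
  n_f = 4: 1/n_i² = 0.062500000 − 0.048611111 = 0.013888889 → n_i = 8.485  (not an integer) ✗

Only n_f = 3 gives an integer upper level, n_i = 4.

The transition is from n = 4 to n = 3 (emission).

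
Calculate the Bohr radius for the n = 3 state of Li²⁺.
0.158753 nm (or 1.587532 Å)

The Bohr radius formula is:
r_n = n² a₀ / Z

where a₀ = 0.052917721 nm is the Bohr radius.

For Li²⁺ (Z = 3) at n = 3:
r_3 = 3² × 0.052917721 nm / 3
r_3 = 9 × 0.052917721 nm / 3
r_3 = 0.4762595 nm / 3
r_3 = 0.158753 nm

The electron orbits at approximately 0.158753 nm from the nucleus.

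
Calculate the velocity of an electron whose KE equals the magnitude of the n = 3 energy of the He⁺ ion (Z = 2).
1.45846e+06 m/s (or 0.486490% of c)

The binding energy at n = 3 for He⁺ is:
E_3 = -13.6057 × 2²/3² = -6.04697778 eV
|E_3| = 6.04697778 eV

Convert to Joules:
KE = 6.04697778 eV × (1.602177 × 10⁻¹⁹ J/eV) = 9.6883287e-19 J

Using KE = ½mv²:
v = √(2·KE/m_e)
v = √(2 × 9.6883287e-19 J / 9.10938 × 10⁻³¹ kg)
v = 1.45846e+06 m/s

This is approximately 0.486490% the speed of light.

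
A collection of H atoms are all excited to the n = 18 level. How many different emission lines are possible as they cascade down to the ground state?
153

The electron can occupy levels n = 1, 2, ..., 18 during de-excitation — that is m = 18 - 1 + 1 = 18 distinct levels.

The number of distinct spectral lines equals the number of ways to choose 2 of these m levels (each pair gives one possible emission transition):

Number of lines = m(m-1)/2 = 18×17/2 = 153

These correspond to all possible transitions between the 18 levels:
18 → 17, 18 → 16, 18 → 15, 18 → 14, 18 → 13, 18 → 12, 18 → 11, 18 → 10...

Each transition produces a photon with a unique energy (and thus wavelength). This count does not depend on Z.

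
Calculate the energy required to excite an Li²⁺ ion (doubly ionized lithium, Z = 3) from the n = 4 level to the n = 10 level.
6.428693 eV

The energy levels of a hydrogen-like atom are E_n = -13.6057 Z² eV / n².

Energy at n = 4: E_4 = -13.6057 × 3² / 4² = -7.653206250 eV
Energy at n = 10: E_10 = -13.6057 × 3² / 10² = -1.224513000 eV

The excitation energy is the difference:
ΔE = E_10 - E_4
ΔE = -1.224513000 - (-7.653206250)
ΔE = 6.428693 eV

Since this is positive, energy must be absorbed (photon absorption).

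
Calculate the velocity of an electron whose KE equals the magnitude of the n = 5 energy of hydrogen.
4.375e+05 m/s (or 0.146% of c)

The binding energy at n = 5 for hydrogen is:
E_5 = -13.6057/5² = -0.5442280 eV
|E_5| = 0.5442280 eV

Convert to Joules:
KE = 0.5442280 eV × (1.602177 × 10⁻¹⁹ J/eV) = 8.71950e-20 J

Using KE = ½mv²:
v = √(2·KE/m_e)
v = √(2 × 8.71950e-20 J / 9.10938 × 10⁻³¹ kg)
v = 4.375e+05 m/s

This is approximately 0.146% the speed of light.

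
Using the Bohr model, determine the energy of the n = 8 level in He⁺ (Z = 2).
-0.850 eV

For hydrogen-like ions, the energy levels scale with Z²:
E_n = -13.6057 Z² / n² eV

For He⁺ (Z = 2) at n = 8:
E_8 = -13.6057 × 2² / 8²
E_8 = -13.6057 × 4 / 64
E_8 = -54.4228 / 64
E_8 = -0.850 eV

The energy is 4 times more negative than hydrogen at the same n due to the stronger nuclear charge.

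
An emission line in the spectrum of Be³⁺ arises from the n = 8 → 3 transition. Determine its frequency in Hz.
5.02615e+15 Hz

First, find the transition energy:
E_8 = -13.6057 × 4² / 8² = -3.4014250 eV
E_3 = -13.6057 × 4² / 3² = -24.1879111 eV
|ΔE| = |E_3 - E_8| = 20.7864861 eV

Convert to Joules: E = 20.7864861 eV × (1.602177 × 10⁻¹⁹ J/eV) = 3.3303630e-18 J

Using E = hf:
f = E/h = 3.3303630e-18 J / (6.62607 × 10⁻³⁴ J·s)
f = 5.02615e+15 Hz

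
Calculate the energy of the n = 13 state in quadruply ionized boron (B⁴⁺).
-2.013 eV

For hydrogen-like ions, the energy levels scale with Z²:
E_n = -13.6057 Z² / n² eV

For B⁴⁺ (Z = 5) at n = 13:
E_13 = -13.6057 × 5² / 13²
E_13 = -13.6057 × 25 / 169
E_13 = -340.1425 / 169
E_13 = -2.013 eV

The energy is 25 times more negative than hydrogen at the same n due to the stronger nuclear charge.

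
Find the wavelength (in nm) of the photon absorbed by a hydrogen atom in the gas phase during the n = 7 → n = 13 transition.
6288.4888 nm

First, find the transition energy using E_n = -13.6057 / n² eV:
E_7 = -13.6057 / 7² = -0.2776673469 eV
E_13 = -13.6057 / 13² = -0.0805071006 eV

Photon energy: |ΔE| = |E_13 - E_7| = 0.1971602463 eV

Convert to wavelength using E = hc/λ with hc = 1239.84 eV·nm:
λ = hc/E = 1239.84 eV·nm / 0.1971602463 eV
λ = 6288.4888 nm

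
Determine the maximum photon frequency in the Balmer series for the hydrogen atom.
8.2246e+14 Hz

The series limit corresponds to the transition from n = ∞ to n = 2.
This is the highest energy (shortest wavelength) transition in the Balmer series.

E_∞ = 0 eV
E_2 = -13.6057 / 2² = -3.4014250 eV

Energy at series limit:
ΔE = E_∞ - E_2 = 0 - (-3.4014250) = 3.4014250 eV
E = 3.4014250 eV × (1.602177 × 10⁻¹⁹ J/eV) = 5.449685e-19 J
f = E/h = 5.449685e-19 J / (6.62607 × 10⁻³⁴ J·s) = 8.2246e+14 Hz

This energy equals the ionization energy from the n = 2 state of hydrogen.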